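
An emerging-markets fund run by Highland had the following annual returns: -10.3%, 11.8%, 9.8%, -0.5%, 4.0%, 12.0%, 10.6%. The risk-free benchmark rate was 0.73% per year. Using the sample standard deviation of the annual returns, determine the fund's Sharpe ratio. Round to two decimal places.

r̄ = (-10.3 + 11.8 + 9.8 − 0.5 + 4 + 12 + 10.6) / 7 = 37.40 / 7 = 5.3429%
Σ(r − r̄)² = (-10.3 − 5.3429)² + (11.8 − 5.3429)² + (9.8 − 5.3429)² + … = 414.1571
sample σ = √(414.1571 / 6) = √69.0262 = 8.3082%
Sharpe = (r̄ − rf) / σ = (5.3429 − 0.73) / 8.3082 = 4.6129 / 8.3082 = 0.5552

0.56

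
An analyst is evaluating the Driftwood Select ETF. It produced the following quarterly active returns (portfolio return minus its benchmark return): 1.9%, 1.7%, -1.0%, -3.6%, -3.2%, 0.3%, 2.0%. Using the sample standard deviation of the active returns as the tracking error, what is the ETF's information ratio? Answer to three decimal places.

r̄ = (1.9 + 1.7 − 1 − 3.6 − 3.2 + 0.3 + 2) / 7 = -1.90 / 7 = -0.2714%
Sample std dev = √[34.2743 / 6] = 2.3901%
IR = r̄ / tracking error = -0.2714 / 2.3901 = -0.1136

-0.114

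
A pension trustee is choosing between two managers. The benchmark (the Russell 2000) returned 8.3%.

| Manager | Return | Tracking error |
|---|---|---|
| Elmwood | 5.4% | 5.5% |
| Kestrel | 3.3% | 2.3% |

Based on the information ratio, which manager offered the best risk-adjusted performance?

Elmwood

Elmwood: IR = (5.4% − 8.3%) / 5.5% = -0.527
Kestrel: IR = (3.3% − 8.3%) / 2.3% = -2.174
Highest: Elmwood (-0.527).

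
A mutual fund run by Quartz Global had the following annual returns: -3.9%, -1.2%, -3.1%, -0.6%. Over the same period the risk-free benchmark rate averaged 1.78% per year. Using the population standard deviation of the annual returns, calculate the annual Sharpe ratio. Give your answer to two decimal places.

-2.95

r̄ = (-3.9 − 1.2 − 3.1 − 0.6) / 4 = -8.80 / 4 = -2.2000%
Σ(r − r̄)² = (-3.9 − (-2.2000))² + (-1.2 − (-2.2000))² + (-3.1 − (-2.2000))² + … = 7.2600
σ = √[7.2600 / 4] = 1.3472%
Sharpe = (r̄ − rf) / σ = (-2.2000 − 1.78) / 1.3472 = -3.9800 / 1.3472 = -2.9543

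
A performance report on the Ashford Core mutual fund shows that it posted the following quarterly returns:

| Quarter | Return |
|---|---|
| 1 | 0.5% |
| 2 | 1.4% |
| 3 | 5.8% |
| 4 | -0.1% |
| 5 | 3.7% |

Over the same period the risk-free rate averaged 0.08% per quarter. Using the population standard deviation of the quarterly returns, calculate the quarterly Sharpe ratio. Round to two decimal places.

μ = (0.5 + 1.4 + 5.8 − 0.1 + 3.7) / 5 = 11.30 / 5 = 2.2600%
Σ(r − μ)² = (0.5 − 2.2600)² + (1.4 − 2.2600)² + … = 24.0120
σ = √[24.0120 / 5] = 2.1914%
Sharpe = (μ − rf) / σ = (2.2600 − 0.08) / 2.1914 = 2.1800 / 2.1914 = 0.9948

0.99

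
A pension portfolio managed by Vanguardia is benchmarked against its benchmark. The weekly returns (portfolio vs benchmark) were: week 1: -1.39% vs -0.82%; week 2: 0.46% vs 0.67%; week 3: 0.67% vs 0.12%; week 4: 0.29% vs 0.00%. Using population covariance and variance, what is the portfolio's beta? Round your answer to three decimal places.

r̄p = 0.0075%,  r̄m = -0.0075%
Cov = Σ(rp − r̄p)(rm − r̄m) / 4 = 0.3822
Var(rm) = Σ(rm − r̄m)² / 4 = 0.2839
β = Cov / Var = 0.3822 / 0.2839 = 1.3462

1.346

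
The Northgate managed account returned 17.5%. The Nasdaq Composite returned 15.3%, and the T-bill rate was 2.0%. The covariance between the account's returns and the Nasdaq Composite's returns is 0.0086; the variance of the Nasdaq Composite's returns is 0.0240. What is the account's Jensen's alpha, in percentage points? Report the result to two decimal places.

β = Cov / Var = 0.0086 / 0.0240 = 0.3583
E[R] = Rf + β(Rm − Rf) = 2.0% + 0.3583 × (15.3% − 2.0%) = 6.7654%
α = Rp − E[R] = 17.5% − 6.7654% = 10.7346

10.73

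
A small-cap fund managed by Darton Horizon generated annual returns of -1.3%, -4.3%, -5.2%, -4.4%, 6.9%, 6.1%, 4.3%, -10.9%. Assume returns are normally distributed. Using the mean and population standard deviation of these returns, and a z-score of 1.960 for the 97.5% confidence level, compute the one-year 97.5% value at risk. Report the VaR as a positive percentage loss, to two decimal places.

r̄ = (-1.3 − 4.3 − 5.2 − 4.4 + 6.9 + 6.1 + 4.3 − 10.9) / 8 = -8.80 / 8 = -1.1000%
Population σ = √[Σ(r − r̄)² / 8] = √[279.0200 / 8] = √34.8775 = 5.9057%
VaR = −(r̄ − z·σ) = −(-1.1000 − 1.960 × 5.9057) = −(-12.6752) = 12.6752%

12.68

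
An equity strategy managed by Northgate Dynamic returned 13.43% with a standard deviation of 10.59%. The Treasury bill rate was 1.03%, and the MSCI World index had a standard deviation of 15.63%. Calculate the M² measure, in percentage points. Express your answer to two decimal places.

Sharpe = (Rp − Rf) / σp = (13.43% − 1.03%) / 10.59% = 1.1709
M² = Rf + Sharpe × σm = 1.03% + 1.1709 × 15.63% = 19.3312%

19.33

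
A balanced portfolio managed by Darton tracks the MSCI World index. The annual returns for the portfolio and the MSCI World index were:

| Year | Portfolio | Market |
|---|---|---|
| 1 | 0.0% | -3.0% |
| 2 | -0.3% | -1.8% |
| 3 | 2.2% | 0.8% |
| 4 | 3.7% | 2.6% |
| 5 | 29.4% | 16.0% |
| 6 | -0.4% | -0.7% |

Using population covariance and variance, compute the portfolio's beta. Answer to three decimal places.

1.650

r̄p = 5.7667%,  r̄m = 2.3167%
Cov = Σ(rp − r̄p)(rm − r̄m) / 6 = 67.0739
Var(rm) = Σ(rm − r̄m)² / 6 = 40.6547
β = Cov / Var = 67.0739 / 40.6547 = 1.6498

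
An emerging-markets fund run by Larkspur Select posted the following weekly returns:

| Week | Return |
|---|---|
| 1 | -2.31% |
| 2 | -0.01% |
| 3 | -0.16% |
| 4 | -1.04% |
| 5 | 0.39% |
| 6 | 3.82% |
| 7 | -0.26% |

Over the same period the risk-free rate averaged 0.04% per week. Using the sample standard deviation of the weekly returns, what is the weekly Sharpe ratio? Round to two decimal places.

0.01

Mean return μ = 0.430 / 7 = 0.0614%
Sample std dev = √[21.2291 / 6] = 1.8810%
Sharpe = (μ − rf) / σ = (0.0614 − 0.04) / 1.8810 = 0.0214 / 1.8810 = 0.0114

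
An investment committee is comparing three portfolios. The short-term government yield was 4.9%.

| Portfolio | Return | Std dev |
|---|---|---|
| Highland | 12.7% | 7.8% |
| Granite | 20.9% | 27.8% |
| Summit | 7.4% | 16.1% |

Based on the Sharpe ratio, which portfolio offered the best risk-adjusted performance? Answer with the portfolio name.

Highland: Sharpe ratio = (12.7% − 4.9%) / 7.8% = 1.000
Granite: Sharpe ratio = (20.9% − 4.9%) / 27.8% = 0.576
Summit: Sharpe ratio = (7.4% − 4.9%) / 16.1% = 0.155
Highest: Highland (1.000).

Highland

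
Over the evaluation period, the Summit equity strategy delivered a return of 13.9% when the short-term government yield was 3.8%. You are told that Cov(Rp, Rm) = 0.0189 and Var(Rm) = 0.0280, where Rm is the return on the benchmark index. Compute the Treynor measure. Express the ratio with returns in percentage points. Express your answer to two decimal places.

β = Cov / Var = 0.0189 / 0.0280 = 0.6750
Treynor = (Rp − Rf) / β = (13.9% − 3.8%) / 0.6750 = 10.10 / 0.6750 = 14.9630

14.96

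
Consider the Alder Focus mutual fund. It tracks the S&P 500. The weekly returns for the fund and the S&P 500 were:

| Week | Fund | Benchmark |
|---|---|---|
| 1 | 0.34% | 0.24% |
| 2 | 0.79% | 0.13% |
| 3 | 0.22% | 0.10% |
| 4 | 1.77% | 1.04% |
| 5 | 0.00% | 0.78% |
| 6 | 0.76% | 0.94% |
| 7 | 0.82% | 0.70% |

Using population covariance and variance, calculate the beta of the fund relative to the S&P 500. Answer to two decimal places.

0.74

r̄p = 0.6714%,  r̄m = 0.5614%
Cov = Σ(rp − r̄p)(rm − r̄m) / 7 = 0.0995
Var(rm) = Σ(rm − r̄m)² / 7 = 0.1345
β = Cov / Var = 0.0995 / 0.1345 = 0.7398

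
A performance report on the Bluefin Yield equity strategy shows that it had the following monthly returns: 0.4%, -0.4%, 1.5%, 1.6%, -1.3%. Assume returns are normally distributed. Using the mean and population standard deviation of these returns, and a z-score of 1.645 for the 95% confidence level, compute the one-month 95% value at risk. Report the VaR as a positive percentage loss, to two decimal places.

Mean return r̄ = 1.80 / 5 = 0.3600%
Σ(r − r̄)² = 6.1720; population σ = √(6.1720/5) = 1.1110%
VaR = −(r̄ − z·σ) = −(0.3600 − 1.645 × 1.1110) = −(-1.4676) = 1.4676%

1.47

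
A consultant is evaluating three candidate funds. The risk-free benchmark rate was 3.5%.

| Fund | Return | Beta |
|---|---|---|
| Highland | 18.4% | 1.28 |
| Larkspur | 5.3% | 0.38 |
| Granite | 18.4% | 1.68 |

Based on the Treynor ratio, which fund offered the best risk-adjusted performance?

Highland

Highland: Treynor = (18.4% − 3.5%) / 1.28 = 11.641
Larkspur: Treynor = (5.3% − 3.5%) / 0.38 = 4.737
Granite: Treynor = (18.4% − 3.5%) / 1.68 = 8.869
Highest: Highland (11.641).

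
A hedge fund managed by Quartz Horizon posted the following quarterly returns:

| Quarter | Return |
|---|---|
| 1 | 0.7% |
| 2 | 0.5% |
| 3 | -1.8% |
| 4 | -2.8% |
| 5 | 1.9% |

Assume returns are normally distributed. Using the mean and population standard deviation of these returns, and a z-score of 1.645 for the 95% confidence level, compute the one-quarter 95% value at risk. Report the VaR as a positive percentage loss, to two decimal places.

μ = (0.7 + 0.5 − 1.8 − 2.8 + 1.9) / 5 = -0.3000%
Σ(r − μ)² = (0.7 − (-0.3000))² + (0.5 − (-0.3000))² + … = 14.9800
population σ = √(14.9800 / 5) = √2.9960 = 1.7309%
VaR = −(μ − z·σ) = −(-0.3000 − 1.645 × 1.7309) = −(-3.1473) = 3.1473%

3.15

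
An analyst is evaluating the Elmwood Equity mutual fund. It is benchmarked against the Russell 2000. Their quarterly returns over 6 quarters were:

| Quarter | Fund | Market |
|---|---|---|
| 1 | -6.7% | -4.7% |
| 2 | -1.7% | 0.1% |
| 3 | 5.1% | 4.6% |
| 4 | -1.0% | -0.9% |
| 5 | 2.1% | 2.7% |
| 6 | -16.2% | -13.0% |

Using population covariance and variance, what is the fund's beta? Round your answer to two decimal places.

1.19

r̄p = -3.0667%,  r̄m = -1.8667%
Cov = Σ(rp − r̄p)(rm − r̄m) / 6 = 39.6006
Var(rm) = Σ(rm − r̄m)² / 6 = 33.2422
β = Cov / Var = 39.6006 / 33.2422 = 1.1913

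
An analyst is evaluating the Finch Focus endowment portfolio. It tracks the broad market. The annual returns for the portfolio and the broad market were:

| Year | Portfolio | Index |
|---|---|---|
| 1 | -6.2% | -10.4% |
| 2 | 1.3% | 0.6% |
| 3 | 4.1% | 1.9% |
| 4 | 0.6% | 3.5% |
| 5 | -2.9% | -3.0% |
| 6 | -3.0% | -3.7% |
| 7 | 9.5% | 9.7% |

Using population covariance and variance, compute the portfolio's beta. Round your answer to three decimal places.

r̄p = 0.4857%,  r̄m = -0.2000%
Cov = Σ(rp − r̄p)(rm − r̄m) / 7 = 26.8257
Var(rm) = Σ(rm − r̄m)² / 7 = 34.4114
β = Cov / Var = 26.8257 / 34.4114 = 0.7796

0.780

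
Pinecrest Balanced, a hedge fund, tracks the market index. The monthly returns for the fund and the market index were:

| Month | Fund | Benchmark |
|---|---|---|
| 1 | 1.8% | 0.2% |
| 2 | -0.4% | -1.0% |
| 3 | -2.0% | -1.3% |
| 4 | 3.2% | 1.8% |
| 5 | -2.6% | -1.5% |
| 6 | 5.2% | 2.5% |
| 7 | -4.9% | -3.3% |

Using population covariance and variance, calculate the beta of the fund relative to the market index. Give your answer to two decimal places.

r̄p = 0.0429%,  r̄m = -0.3714%
Cov = Σ(rp − r̄p)(rm − r̄m) / 7 = 6.0431
Var(rm) = Σ(rm − r̄m)² / 7 = 3.4849
β = Cov / Var = 6.0431 / 3.4849 = 1.7341

1.73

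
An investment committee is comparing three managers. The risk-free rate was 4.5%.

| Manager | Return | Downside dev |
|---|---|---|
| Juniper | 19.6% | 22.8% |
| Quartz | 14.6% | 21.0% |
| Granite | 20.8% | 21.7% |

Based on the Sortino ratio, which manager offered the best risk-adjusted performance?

Juniper: Sortino ratio = (19.6% − 4.5%) / 22.8% = 0.662
Quartz: Sortino ratio = (14.6% − 4.5%) / 21.0% = 0.481
Granite: Sortino ratio = (20.8% − 4.5%) / 21.7% = 0.751
Highest: Granite (0.751).

Granite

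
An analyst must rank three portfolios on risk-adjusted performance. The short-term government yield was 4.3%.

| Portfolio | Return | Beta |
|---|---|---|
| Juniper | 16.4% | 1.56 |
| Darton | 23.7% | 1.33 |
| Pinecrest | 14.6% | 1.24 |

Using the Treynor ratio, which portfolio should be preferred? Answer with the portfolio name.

Juniper: Treynor = (16.4% − 4.3%) / 1.56 = 7.756
Darton: Treynor = (23.7% − 4.3%) / 1.33 = 14.586
Pinecrest: Treynor = (14.6% − 4.3%) / 1.24 = 8.306
Highest: Darton (14.586).

Darton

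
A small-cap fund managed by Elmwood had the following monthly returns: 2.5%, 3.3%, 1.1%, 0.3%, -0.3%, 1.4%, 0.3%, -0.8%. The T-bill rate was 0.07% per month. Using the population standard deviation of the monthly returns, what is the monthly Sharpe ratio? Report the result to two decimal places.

μ = (2.5 + 3.3 + 1.1 + 0.3 − 0.3 + 1.4 + 0.3 − 0.8) / 8 = 7.80 / 8 = 0.9750%
Σ(r − μ)² = (2.5 − 0.9750)² + (3.3 − 0.9750)² + (1.1 − 0.9750)² + … = 13.6150
σ = √[13.6150 / 8] = 1.3046%
Sharpe = (μ − rf) / σ = (0.9750 − 0.07) / 1.3046 = 0.9050 / 1.3046 = 0.6937

0.69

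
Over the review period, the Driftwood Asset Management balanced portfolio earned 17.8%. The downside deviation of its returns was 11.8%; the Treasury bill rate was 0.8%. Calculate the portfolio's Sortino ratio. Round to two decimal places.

Sortino = (Rp − Rf) / σd = (17.8% − 0.8%) / 11.8% = 17.00% / 11.8% = 1.4407

1.44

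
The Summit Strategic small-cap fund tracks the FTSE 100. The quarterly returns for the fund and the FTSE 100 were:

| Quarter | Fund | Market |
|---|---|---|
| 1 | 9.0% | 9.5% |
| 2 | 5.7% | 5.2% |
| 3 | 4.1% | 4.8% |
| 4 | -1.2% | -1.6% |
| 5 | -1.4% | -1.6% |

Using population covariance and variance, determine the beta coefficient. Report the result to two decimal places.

0.93

r̄p = 3.2400%,  r̄m = 3.2600%
Cov = Σ(rp − r̄p)(rm − r̄m) / 5 = 17.2336
Var(rm) = Σ(rm − r̄m)² / 5 = 18.4624
β = Cov / Var = 17.2336 / 18.4624 = 0.9334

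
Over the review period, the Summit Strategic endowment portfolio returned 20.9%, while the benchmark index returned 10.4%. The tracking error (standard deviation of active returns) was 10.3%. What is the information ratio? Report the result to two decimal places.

1.02

IR = (Rp − Rb) / TE = (20.9% − 10.4%) / 10.3% = 10.50% / 10.3% = 1.0194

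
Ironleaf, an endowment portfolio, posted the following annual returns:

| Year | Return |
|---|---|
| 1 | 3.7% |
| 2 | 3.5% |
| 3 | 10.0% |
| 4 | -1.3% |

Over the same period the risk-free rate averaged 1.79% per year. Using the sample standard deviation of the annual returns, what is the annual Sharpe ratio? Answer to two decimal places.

0.47

r̄ = (3.7 + 3.5 + 10 − 1.3) / 4 = 3.9750%
Sample std dev = √[64.4275 / 3] = 4.6342%
Sharpe = (r̄ − rf) / σ = (3.9750 − 1.79) / 4.6342 = 2.1850 / 4.6342 = 0.4715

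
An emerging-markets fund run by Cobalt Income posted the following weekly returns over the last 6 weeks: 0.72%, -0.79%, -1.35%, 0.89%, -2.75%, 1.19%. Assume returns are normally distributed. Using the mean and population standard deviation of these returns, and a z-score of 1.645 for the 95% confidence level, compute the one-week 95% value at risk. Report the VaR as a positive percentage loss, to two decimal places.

2.68

r̄ = (0.72 − 0.79 − 1.35 + 0.89 − 2.75 + 1.19) / 6 = -0.3483%
Population std dev = √[12.0077 / 6] = 1.4147%
VaR = −(r̄ − z·σ) = −(-0.3483 − 1.645 × 1.4147) = −(-2.6755) = 2.6755%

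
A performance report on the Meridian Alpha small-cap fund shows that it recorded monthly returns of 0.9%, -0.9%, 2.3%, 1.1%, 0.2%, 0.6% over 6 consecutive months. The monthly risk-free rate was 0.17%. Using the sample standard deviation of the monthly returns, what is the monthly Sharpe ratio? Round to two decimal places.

μ = (0.9 − 0.9 + 2.3 + 1.1 + 0.2 + 0.6) / 6 = 4.20 / 6 = 0.7000%
Σ(r − μ)² = (0.9 − 0.7000)² + (-0.9 − 0.7000)² + (2.3 − 0.7000)² + … = 5.5800
σ = √[5.5800 / 5] = 1.0564%
Sharpe = (μ − rf) / σ = (0.7000 − 0.17) / 1.0564 = 0.5300 / 1.0564 = 0.5017

0.50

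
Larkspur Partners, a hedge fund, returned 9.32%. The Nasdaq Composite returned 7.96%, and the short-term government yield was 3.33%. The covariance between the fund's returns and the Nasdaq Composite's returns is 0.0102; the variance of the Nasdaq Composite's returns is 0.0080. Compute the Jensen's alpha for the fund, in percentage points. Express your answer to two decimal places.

β = Cov / Var = 0.0102 / 0.0080 = 1.2750
E[R] = Rf + β(Rm − Rf) = 3.33% + 1.2750 × (7.96% − 3.33%) = 9.2333%
α = Rp − E[R] = 9.32% − 9.2333% = 0.0867

0.09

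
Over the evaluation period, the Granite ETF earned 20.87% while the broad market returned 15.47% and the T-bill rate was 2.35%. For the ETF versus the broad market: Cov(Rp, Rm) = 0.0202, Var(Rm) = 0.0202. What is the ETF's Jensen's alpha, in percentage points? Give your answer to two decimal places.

5.40

β = Cov / Var = 0.0202 / 0.0202 = 1.0000
E[R] = Rf + β(Rm − Rf) = 2.35% + 1.0000 × (15.47% − 2.35%) = 15.4700%
α = Rp − E[R] = 20.87% − 15.4700% = 5.4000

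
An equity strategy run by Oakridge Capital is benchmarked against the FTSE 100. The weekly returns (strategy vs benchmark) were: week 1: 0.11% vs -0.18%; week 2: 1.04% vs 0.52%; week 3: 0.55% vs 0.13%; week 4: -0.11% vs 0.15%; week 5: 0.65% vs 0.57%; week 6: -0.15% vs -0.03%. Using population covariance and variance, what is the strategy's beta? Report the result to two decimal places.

1.23

r̄p = 0.3483%,  r̄m = 0.1933%
Cov = Σ(rp − r̄p)(rm − r̄m) / 6 = 0.0912
Var(rm) = Σ(rm − r̄m)² / 6 = 0.0740
β = Cov / Var = 0.0912 / 0.0740 = 1.2324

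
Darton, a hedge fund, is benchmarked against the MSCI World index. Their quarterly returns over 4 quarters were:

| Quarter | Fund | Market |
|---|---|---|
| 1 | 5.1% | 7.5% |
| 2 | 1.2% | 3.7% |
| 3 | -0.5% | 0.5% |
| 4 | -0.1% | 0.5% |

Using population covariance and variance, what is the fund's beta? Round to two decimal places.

r̄p = 1.4250%,  r̄m = 3.0500%
Cov = Σ(rp − r̄p)(rm − r̄m) / 4 = 6.2513
Var(rm) = Σ(rm − r̄m)² / 4 = 8.3075
β = Cov / Var = 6.2513 / 8.3075 = 0.7525

0.75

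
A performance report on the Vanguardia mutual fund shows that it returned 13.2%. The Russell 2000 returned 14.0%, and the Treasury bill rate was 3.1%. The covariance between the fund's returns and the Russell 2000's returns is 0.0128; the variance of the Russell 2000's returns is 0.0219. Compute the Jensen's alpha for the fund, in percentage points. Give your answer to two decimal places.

β = Cov / Var = 0.0128 / 0.0219 = 0.5845
E[R] = Rf + β(Rm − Rf) = 3.1% + 0.5845 × (14.0% − 3.1%) = 9.4711%
α = Rp − E[R] = 13.2% − 9.4711% = 3.7289

3.73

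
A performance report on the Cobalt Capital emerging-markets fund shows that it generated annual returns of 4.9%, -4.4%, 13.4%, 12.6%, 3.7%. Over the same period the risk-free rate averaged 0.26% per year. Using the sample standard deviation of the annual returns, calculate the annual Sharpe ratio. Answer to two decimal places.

0.79

μ = (4.9 − 4.4 + 13.4 + 12.6 + 3.7) / 5 = 30.20 / 5 = 6.0400%
Σ(r − μ)² = (4.9 − 6.0400)² + (-4.4 − 6.0400)² + (13.4 − 6.0400)² + … = 212.9720
σ = √[212.9720 / 4] = 7.2968%
Sharpe = (μ − rf) / σ = (6.0400 − 0.26) / 7.2968 = 5.7800 / 7.2968 = 0.7921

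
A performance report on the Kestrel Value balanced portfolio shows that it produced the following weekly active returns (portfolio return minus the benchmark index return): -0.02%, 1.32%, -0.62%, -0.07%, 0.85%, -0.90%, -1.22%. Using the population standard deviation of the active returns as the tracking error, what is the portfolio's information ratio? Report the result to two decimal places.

r̄ = (-0.02 + 1.32 − 0.62 − 0.07 + 0.85 − 0.9 − 1.22) / 7 = -0.660 / 7 = -0.0943%
Population std dev = √[5.0908 / 7] = 0.8528%
IR = r̄ / tracking error = -0.0943 / 0.8528 = -0.1106

-0.11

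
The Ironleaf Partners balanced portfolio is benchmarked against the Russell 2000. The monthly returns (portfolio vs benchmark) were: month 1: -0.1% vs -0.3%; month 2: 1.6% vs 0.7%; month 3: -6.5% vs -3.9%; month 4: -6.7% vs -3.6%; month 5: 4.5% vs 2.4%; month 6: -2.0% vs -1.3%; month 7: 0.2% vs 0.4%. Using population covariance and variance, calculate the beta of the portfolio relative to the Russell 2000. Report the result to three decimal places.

1.785

r̄p = -1.2857%,  r̄m = -0.8000%
Cov = Σ(rp − r̄p)(rm − r̄m) / 7 = 8.1286
Var(rm) = Σ(rm − r̄m)² / 7 = 4.5543
β = Cov / Var = 8.1286 / 4.5543 = 1.7848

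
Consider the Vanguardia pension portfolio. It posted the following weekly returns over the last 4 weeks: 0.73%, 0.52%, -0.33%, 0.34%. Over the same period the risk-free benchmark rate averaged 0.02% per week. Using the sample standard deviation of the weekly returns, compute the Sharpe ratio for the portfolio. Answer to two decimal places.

μ = (0.73 + 0.52 − 0.33 + 0.34) / 4 = 1.260 / 4 = 0.3150%
Σ(r − μ)² = 0.6309; sample σ = √(0.6309/3) = 0.4586%
Sharpe = (μ − rf) / σ = (0.3150 − 0.02) / 0.4586 = 0.2950 / 0.4586 = 0.6433

0.64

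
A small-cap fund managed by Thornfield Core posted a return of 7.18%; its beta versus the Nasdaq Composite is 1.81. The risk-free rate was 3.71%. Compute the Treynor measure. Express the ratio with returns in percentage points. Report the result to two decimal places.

Treynor = (Rp − Rf) / β = (7.18% − 3.71%) / 1.81 = 3.47 / 1.81 = 1.9171

1.92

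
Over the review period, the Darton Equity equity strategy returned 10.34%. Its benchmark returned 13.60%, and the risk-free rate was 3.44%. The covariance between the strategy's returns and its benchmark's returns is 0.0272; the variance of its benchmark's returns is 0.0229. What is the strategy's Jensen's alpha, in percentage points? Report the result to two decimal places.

-5.17

β = Cov / Var = 0.0272 / 0.0229 = 1.1878
E[R] = Rf + β(Rm − Rf) = 3.44% + 1.1878 × (13.60% − 3.44%) = 15.5080%
α = Rp − E[R] = 10.34% − 15.5080% = -5.1680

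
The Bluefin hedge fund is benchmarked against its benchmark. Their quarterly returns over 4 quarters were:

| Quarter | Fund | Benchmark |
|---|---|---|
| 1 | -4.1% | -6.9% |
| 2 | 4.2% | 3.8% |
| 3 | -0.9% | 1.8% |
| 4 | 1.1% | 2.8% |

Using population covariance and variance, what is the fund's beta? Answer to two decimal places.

0.63

r̄p = 0.0750%,  r̄m = 0.3750%
Cov = Σ(rp − r̄p)(rm − r̄m) / 4 = 11.3994
Var(rm) = Σ(rm − r̄m)² / 4 = 18.1419
β = Cov / Var = 11.3994 / 18.1419 = 0.6283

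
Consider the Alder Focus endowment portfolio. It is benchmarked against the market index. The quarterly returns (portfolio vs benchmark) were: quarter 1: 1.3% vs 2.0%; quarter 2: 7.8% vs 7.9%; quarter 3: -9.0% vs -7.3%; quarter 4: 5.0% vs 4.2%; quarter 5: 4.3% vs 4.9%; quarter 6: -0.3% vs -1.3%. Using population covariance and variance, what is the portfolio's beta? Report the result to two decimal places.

r̄p = 1.5167%,  r̄m = 1.7333%
Cov = Σ(rp − r̄p)(rm − r̄m) / 6 = 26.1011
Var(rm) = Σ(rm − r̄m)² / 6 = 24.1689
β = Cov / Var = 26.1011 / 24.1689 = 1.0799

1.08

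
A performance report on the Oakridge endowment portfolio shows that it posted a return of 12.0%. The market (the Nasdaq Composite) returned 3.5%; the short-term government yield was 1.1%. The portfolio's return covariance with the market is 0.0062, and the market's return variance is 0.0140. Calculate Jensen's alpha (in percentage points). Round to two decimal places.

9.84

β = Cov / Var = 0.0062 / 0.0140 = 0.4429
E[R] = Rf + β(Rm − Rf) = 1.1% + 0.4429 × (3.5% − 1.1%) = 2.1630%
α = Rp − E[R] = 12.0% − 2.1630% = 9.8370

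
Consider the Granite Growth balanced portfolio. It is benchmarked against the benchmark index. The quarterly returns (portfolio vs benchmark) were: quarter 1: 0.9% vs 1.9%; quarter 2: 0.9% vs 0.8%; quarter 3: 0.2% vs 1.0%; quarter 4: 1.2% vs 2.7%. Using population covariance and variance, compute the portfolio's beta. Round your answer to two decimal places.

0.33

r̄p = 0.8000%,  r̄m = 1.6000%
Cov = Σ(rp − r̄p)(rm − r̄m) / 4 = 0.1875
Var(rm) = Σ(rm − r̄m)² / 4 = 0.5750
β = Cov / Var = 0.1875 / 0.5750 = 0.3261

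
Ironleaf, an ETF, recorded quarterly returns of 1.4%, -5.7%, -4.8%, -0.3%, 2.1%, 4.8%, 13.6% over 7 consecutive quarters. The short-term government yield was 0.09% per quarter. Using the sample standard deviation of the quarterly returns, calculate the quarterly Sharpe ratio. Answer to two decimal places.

Mean return r̄ = 11.10 / 7 = 1.5857%
Sample σ = √[Σ(r − r̄)² / 6] = √[252.3886 / 6] = √42.0648 = 6.4857%
Sharpe = (r̄ − rf) / σ = (1.5857 − 0.09) / 6.4857 = 1.4957 / 6.4857 = 0.2306

0.23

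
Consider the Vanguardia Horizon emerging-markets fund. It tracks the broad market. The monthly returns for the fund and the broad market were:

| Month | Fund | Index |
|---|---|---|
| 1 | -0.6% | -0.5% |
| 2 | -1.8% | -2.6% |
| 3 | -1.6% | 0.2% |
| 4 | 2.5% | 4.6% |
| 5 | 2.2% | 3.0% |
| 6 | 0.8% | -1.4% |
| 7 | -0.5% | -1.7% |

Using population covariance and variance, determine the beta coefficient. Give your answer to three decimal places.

0.534

r̄p = 0.1429%,  r̄m = 0.2286%
Cov = Σ(rp − r̄p)(rm − r̄m) / 7 = 3.1802
Var(rm) = Σ(rm − r̄m)² / 7 = 5.9563
β = Cov / Var = 3.1802 / 5.9563 = 0.5339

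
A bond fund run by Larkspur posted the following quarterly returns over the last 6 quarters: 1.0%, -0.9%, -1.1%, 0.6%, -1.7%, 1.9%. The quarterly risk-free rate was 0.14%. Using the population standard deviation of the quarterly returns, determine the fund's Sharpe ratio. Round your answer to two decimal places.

-0.14

μ = (1 − 0.9 − 1.1 + 0.6 − 1.7 + 1.9) / 6 = -0.20 / 6 = -0.0333%
Population σ = √[Σ(r − μ)² / 6] = √[9.8733 / 6] = √1.6456 = 1.2828%
Sharpe = (μ − rf) / σ = (-0.0333 − 0.14) / 1.2828 = -0.1733 / 1.2828 = -0.1351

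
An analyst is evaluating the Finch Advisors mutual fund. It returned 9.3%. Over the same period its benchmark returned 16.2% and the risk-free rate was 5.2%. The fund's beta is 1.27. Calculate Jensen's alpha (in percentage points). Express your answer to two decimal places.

-9.87

CAPM expected return = Rf + β(Rm − Rf) = 5.2% + 1.27 × (16.2% − 5.2%) = 5.2 + 1.27 × 11.00 = 19.1700%
Jensen's α = Rp − E[R] = 9.3% − 19.1700% = -9.8700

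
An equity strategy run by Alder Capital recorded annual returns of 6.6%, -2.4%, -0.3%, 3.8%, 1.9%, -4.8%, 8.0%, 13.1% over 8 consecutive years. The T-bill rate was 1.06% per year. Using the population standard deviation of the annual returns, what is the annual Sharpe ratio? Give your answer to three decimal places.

μ = (6.6 − 2.4 − 0.3 + 3.8 + 1.9 − 4.8 + 8 + 13.1) / 8 = 25.90 / 8 = 3.2375%
Population σ = √[Σ(r − μ)² / 8] = √[242.2588 / 8] = √30.2824 = 5.5029%
Sharpe = (μ − rf) / σ = (3.2375 − 1.06) / 5.5029 = 2.1775 / 5.5029 = 0.3957

0.396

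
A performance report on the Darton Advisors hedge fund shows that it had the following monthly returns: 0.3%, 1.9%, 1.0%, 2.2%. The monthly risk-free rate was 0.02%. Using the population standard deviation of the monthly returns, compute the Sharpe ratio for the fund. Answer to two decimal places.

1.77

Mean return μ = 5.40 / 4 = 1.3500%
Population std dev = √[2.2500 / 4] = 0.7500%
Sharpe = (μ − rf) / σ = (1.3500 − 0.02) / 0.7500 = 1.3300 / 0.7500 = 1.7733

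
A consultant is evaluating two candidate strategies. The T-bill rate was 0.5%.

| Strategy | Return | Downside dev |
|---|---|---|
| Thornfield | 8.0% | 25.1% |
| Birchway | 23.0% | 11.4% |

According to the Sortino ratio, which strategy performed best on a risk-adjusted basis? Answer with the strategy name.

Thornfield: Sortino ratio = (8.0% − 0.5%) / 25.1% = 0.299
Birchway: Sortino ratio = (23.0% − 0.5%) / 11.4% = 1.974
Highest: Birchway (1.974).

Birchway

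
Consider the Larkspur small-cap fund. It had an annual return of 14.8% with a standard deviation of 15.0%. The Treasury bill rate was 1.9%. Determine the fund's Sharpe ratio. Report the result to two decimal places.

0.86

Sharpe = (Rp − Rf) / σp = (14.8% − 1.9%) / 15.0% = 12.90% / 15.0% = 0.8600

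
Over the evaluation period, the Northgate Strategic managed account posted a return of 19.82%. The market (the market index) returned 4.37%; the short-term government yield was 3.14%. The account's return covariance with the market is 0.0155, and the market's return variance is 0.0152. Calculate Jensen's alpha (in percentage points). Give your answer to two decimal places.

15.43

β = Cov / Var = 0.0155 / 0.0152 = 1.0197
E[R] = Rf + β(Rm − Rf) = 3.14% + 1.0197 × (4.37% − 3.14%) = 4.3942%
α = Rp − E[R] = 19.82% − 4.3942% = 15.4258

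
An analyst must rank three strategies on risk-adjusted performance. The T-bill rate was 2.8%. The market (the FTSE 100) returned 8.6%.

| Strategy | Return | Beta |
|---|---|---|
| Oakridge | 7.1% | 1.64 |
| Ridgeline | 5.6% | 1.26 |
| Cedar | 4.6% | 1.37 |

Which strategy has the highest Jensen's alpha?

Oakridge: α = 7.1% − [2.8% + 1.64 × (8.6% − 2.8%)] = -5.212
Ridgeline: α = 5.6% − [2.8% + 1.26 × (8.6% − 2.8%)] = -4.508
Cedar: α = 4.6% − [2.8% + 1.37 × (8.6% − 2.8%)] = -6.146
Highest: Ridgeline (-4.508).

Ridgeline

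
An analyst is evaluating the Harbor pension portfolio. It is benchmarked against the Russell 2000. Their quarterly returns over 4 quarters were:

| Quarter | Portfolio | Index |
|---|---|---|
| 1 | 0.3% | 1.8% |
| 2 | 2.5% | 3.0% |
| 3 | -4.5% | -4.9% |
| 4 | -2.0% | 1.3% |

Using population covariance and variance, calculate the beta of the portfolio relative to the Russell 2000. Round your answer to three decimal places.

0.761

r̄p = -0.9250%,  r̄m = 0.3000%
Cov = Σ(rp − r̄p)(rm − r̄m) / 4 = 7.1500
Var(rm) = Σ(rm − r̄m)² / 4 = 9.3950
β = Cov / Var = 7.1500 / 9.3950 = 0.7610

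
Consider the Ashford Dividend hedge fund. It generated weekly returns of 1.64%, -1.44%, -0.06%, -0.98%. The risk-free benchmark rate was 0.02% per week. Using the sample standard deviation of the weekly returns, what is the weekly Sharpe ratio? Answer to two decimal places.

-0.17

μ = (1.64 − 1.44 − 0.06 − 0.98) / 4 = -0.2100%
Σ(r − μ)² = 5.5508; sample σ = √(5.5508/3) = 1.3602%
Sharpe = (μ − rf) / σ = (-0.2100 − 0.02) / 1.3602 = -0.2300 / 1.3602 = -0.1691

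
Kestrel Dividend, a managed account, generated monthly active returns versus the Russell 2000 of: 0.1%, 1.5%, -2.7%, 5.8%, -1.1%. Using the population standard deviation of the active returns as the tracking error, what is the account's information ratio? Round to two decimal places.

0.25

r̄ = (0.1 + 1.5 − 2.7 + 5.8 − 1.1) / 5 = 3.60 / 5 = 0.7200%
Population std dev = √[41.8080 / 5] = 2.8916%
IR = r̄ / tracking error = 0.7200 / 2.8916 = 0.2490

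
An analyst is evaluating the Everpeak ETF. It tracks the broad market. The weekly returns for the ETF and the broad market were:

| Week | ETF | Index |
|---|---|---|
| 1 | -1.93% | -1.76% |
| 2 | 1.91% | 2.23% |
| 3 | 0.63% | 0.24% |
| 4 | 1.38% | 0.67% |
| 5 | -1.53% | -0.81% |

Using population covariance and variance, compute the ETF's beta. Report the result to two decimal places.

1.08

r̄p = 0.0920%,  r̄m = 0.1140%
Cov = Σ(rp − r̄p)(rm − r̄m) / 5 = 1.9838
Var(rm) = Σ(rm − r̄m)² / 5 = 1.8336
β = Cov / Var = 1.9838 / 1.8336 = 1.0819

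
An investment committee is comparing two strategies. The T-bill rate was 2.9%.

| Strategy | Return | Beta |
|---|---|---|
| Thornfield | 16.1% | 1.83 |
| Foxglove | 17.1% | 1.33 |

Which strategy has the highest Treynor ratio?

Foxglove

Thornfield: Treynor = (16.1% − 2.9%) / 1.83 = 7.213
Foxglove: Treynor = (17.1% − 2.9%) / 1.33 = 10.677
Highest: Foxglove (10.677).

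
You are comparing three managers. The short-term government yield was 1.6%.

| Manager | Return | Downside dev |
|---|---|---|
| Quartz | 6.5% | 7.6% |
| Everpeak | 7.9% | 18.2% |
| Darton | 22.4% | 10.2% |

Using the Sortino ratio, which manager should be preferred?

Quartz: Sortino ratio = (6.5% − 1.6%) / 7.6% = 0.645
Everpeak: Sortino ratio = (7.9% − 1.6%) / 18.2% = 0.346
Darton: Sortino ratio = (22.4% − 1.6%) / 10.2% = 2.039
Highest: Darton (2.039).

Darton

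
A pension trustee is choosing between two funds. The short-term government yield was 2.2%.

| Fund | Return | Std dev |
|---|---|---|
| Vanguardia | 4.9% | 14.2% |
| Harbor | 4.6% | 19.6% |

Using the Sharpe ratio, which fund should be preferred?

Vanguardia

Vanguardia: Sharpe ratio = (4.9% − 2.2%) / 14.2% = 0.190
Harbor: Sharpe ratio = (4.6% − 2.2%) / 19.6% = 0.122
Highest: Vanguardia (0.190).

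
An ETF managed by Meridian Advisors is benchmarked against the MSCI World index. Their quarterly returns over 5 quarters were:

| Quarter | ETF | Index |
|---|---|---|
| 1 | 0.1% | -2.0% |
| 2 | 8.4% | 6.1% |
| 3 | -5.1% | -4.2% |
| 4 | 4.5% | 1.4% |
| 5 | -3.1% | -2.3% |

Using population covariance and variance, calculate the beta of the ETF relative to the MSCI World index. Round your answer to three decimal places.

1.318

r̄p = 0.9600%,  r̄m = -0.2000%
Cov = Σ(rp − r̄p)(rm − r̄m) / 5 = 17.3700
Var(rm) = Σ(rm − r̄m)² / 5 = 13.1800
β = Cov / Var = 17.3700 / 13.1800 = 1.3179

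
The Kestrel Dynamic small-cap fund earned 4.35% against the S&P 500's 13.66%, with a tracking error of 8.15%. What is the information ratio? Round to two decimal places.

IR = (Rp − Rb) / TE = (4.35% − 13.66%) / 8.15% = -9.31% / 8.15% = -1.1423

-1.14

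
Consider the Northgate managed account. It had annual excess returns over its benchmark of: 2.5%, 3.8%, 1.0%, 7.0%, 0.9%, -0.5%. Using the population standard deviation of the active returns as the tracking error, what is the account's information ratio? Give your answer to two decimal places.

1.00

r̄ = (2.5 + 3.8 + 1 + 7 + 0.9 − 0.5) / 6 = 14.70 / 6 = 2.4500%
Population σ = √[Σ(r − r̄)² / 6] = √[35.7350 / 6] = √5.9558 = 2.4405%
IR = r̄ / tracking error = 2.4500 / 2.4405 = 1.0039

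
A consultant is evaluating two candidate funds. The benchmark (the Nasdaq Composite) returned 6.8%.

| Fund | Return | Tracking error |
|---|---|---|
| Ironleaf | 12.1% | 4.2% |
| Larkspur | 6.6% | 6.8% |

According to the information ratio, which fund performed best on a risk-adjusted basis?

Ironleaf

Ironleaf: IR = (12.1% − 6.8%) / 4.2% = 1.262
Larkspur: IR = (6.6% − 6.8%) / 6.8% = -0.029
Highest: Ironleaf (1.262).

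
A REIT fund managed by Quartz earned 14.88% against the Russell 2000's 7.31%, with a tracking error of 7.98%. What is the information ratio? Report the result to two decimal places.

0.95

IR = (Rp − Rb) / TE = (14.88% − 7.31%) / 7.98% = 7.57% / 7.98% = 0.9486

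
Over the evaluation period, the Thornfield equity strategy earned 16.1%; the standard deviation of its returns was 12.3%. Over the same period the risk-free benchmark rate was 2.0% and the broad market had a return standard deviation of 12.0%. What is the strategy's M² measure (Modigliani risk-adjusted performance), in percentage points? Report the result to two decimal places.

Sharpe = (Rp − Rf) / σp = (16.1% − 2.0%) / 12.3% = 1.1463
M² = Rf + Sharpe × σm = 2.0% + 1.1463 × 12.0% = 15.7556%

15.76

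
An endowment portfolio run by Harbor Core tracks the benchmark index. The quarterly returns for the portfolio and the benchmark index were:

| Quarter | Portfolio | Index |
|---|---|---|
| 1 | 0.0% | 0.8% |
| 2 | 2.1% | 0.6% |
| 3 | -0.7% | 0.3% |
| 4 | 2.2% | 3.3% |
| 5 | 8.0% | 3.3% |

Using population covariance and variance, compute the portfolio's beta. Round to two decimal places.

1.70

r̄p = 2.3200%,  r̄m = 1.6600%
Cov = Σ(rp − r̄p)(rm − r̄m) / 5 = 3.0908
Var(rm) = Σ(rm − r̄m)² / 5 = 1.8184
β = Cov / Var = 3.0908 / 1.8184 = 1.6997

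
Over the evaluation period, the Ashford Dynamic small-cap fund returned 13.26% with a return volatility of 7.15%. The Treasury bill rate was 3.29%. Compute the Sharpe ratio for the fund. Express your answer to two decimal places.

Sharpe = (Rp − Rf) / σp = (13.26% − 3.29%) / 7.15% = 9.97% / 7.15% = 1.3944

1.39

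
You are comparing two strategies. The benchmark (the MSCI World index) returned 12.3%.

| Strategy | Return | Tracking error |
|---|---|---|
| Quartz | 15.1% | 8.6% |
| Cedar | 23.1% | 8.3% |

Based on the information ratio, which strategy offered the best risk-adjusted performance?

Quartz: IR = (15.1% − 12.3%) / 8.6% = 0.326
Cedar: IR = (23.1% − 12.3%) / 8.3% = 1.301
Highest: Cedar (1.301).

Cedar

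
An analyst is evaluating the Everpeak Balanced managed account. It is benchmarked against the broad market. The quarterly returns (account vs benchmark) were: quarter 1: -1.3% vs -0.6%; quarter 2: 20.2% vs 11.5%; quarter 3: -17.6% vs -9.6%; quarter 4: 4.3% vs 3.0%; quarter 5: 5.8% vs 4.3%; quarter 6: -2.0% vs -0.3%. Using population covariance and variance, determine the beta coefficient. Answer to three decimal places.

1.775

r̄p = 1.5667%,  r̄m = 1.3833%
Cov = Σ(rp − r̄p)(rm − r̄m) / 6 = 71.2461
Var(rm) = Σ(rm − r̄m)² / 6 = 40.1447
β = Cov / Var = 71.2461 / 40.1447 = 1.7747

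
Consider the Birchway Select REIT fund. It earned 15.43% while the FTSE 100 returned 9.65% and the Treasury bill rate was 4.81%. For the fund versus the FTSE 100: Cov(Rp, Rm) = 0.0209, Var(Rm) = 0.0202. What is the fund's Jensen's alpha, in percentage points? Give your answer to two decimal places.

β = Cov / Var = 0.0209 / 0.0202 = 1.0347
E[R] = Rf + β(Rm − Rf) = 4.81% + 1.0347 × (9.65% − 4.81%) = 9.8179%
α = Rp − E[R] = 15.43% − 9.8179% = 5.6121

5.61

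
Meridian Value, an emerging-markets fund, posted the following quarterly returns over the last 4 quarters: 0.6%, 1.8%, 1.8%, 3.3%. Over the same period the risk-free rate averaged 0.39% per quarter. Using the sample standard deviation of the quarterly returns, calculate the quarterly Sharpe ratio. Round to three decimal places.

1.343

Mean return r̄ = 7.50 / 4 = 1.8750%
Σ(r − r̄)² = (0.6 − 1.8750)² + (1.8 − 1.8750)² + (1.8 − 1.8750)² + … = 3.6675
σ = √[3.6675 / 3] = 1.1057%
Sharpe = (r̄ − rf) / σ = (1.8750 − 0.39) / 1.1057 = 1.4850 / 1.1057 = 1.3430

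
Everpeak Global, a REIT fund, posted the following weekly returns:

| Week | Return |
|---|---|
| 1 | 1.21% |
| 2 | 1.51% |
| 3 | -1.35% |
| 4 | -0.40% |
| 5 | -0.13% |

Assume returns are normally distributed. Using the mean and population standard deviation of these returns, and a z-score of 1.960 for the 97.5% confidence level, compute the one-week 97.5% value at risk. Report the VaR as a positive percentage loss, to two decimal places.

1.91

r̄ = (1.21 + 1.51 − 1.35 − 0.4 − 0.13) / 5 = 0.840 / 5 = 0.1680%
Σ(r − r̄)² = (1.21 − 0.1680)² + (1.51 − 0.1680)² + … = 5.6025
population σ = √(5.6025 / 5) = √1.1205 = 1.0585%
VaR = −(r̄ − z·σ) = −(0.1680 − 1.960 × 1.0585) = −(-1.9067) = 1.9067%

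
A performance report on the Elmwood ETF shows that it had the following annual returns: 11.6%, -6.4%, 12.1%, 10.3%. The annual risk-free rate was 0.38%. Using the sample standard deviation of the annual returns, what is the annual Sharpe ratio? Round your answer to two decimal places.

0.73

Mean return r̄ = 27.60 / 4 = 6.9000%
Σ(r − r̄)² = (11.6 − 6.9000)² + (-6.4 − 6.9000)² + … = 237.5800
sample σ = √(237.5800 / 3) = √79.1933 = 8.8991%
Sharpe = (r̄ − rf) / σ = (6.9000 − 0.38) / 8.8991 = 6.5200 / 8.8991 = 0.7327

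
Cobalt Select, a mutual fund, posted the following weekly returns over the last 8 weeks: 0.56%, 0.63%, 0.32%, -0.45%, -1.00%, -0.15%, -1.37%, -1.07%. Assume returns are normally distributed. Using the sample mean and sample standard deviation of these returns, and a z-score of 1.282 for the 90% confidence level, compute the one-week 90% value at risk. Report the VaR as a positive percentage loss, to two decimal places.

1.32

r̄ = (0.56 + 0.63 + 0.32 − 0.45 − 1 − 0.15 − 1.37 − 1.07) / 8 = -2.530 / 8 = -0.3163%
Sample std dev = √[4.2596 / 7] = 0.7801%
VaR = −(r̄ − z·σ) = −(-0.3163 − 1.282 × 0.7801) = −(-1.3164) = 1.3164%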